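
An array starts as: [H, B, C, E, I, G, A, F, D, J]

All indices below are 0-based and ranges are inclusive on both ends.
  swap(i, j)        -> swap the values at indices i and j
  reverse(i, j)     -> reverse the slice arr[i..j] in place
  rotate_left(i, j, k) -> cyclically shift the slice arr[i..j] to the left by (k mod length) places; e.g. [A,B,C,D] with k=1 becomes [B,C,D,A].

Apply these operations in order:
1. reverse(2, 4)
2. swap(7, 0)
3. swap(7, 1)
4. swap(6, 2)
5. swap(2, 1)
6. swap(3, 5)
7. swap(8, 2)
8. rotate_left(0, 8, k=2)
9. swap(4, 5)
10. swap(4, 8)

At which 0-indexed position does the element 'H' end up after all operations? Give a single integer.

After 1 (reverse(2, 4)): [H, B, I, E, C, G, A, F, D, J]
After 2 (swap(7, 0)): [F, B, I, E, C, G, A, H, D, J]
After 3 (swap(7, 1)): [F, H, I, E, C, G, A, B, D, J]
After 4 (swap(6, 2)): [F, H, A, E, C, G, I, B, D, J]
After 5 (swap(2, 1)): [F, A, H, E, C, G, I, B, D, J]
After 6 (swap(3, 5)): [F, A, H, G, C, E, I, B, D, J]
After 7 (swap(8, 2)): [F, A, D, G, C, E, I, B, H, J]
After 8 (rotate_left(0, 8, k=2)): [D, G, C, E, I, B, H, F, A, J]
After 9 (swap(4, 5)): [D, G, C, E, B, I, H, F, A, J]
After 10 (swap(4, 8)): [D, G, C, E, A, I, H, F, B, J]

Answer: 6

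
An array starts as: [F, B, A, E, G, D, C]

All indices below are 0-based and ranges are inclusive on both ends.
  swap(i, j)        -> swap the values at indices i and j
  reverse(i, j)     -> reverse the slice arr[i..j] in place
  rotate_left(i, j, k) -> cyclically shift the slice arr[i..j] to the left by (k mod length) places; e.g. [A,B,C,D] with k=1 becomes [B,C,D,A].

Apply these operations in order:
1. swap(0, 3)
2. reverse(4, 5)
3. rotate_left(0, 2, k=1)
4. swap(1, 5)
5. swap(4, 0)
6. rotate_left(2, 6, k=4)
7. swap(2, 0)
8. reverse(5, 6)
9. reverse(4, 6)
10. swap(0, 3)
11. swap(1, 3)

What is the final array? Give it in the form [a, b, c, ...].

Answer: [E, C, D, G, B, A, F]

Derivation:
After 1 (swap(0, 3)): [E, B, A, F, G, D, C]
After 2 (reverse(4, 5)): [E, B, A, F, D, G, C]
After 3 (rotate_left(0, 2, k=1)): [B, A, E, F, D, G, C]
After 4 (swap(1, 5)): [B, G, E, F, D, A, C]
After 5 (swap(4, 0)): [D, G, E, F, B, A, C]
After 6 (rotate_left(2, 6, k=4)): [D, G, C, E, F, B, A]
After 7 (swap(2, 0)): [C, G, D, E, F, B, A]
After 8 (reverse(5, 6)): [C, G, D, E, F, A, B]
After 9 (reverse(4, 6)): [C, G, D, E, B, A, F]
After 10 (swap(0, 3)): [E, G, D, C, B, A, F]
After 11 (swap(1, 3)): [E, C, D, G, B, A, F]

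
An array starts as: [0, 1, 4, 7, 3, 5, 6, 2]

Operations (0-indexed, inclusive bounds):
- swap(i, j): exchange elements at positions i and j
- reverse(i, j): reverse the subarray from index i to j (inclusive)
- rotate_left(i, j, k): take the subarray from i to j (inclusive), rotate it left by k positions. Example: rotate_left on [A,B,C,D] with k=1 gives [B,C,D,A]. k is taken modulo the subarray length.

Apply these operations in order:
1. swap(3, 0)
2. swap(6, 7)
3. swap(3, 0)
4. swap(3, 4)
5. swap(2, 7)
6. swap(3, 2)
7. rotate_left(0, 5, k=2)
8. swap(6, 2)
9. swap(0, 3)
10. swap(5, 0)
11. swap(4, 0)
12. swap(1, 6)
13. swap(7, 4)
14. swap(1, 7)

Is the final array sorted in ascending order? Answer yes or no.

After 1 (swap(3, 0)): [7, 1, 4, 0, 3, 5, 6, 2]
After 2 (swap(6, 7)): [7, 1, 4, 0, 3, 5, 2, 6]
After 3 (swap(3, 0)): [0, 1, 4, 7, 3, 5, 2, 6]
After 4 (swap(3, 4)): [0, 1, 4, 3, 7, 5, 2, 6]
After 5 (swap(2, 7)): [0, 1, 6, 3, 7, 5, 2, 4]
After 6 (swap(3, 2)): [0, 1, 3, 6, 7, 5, 2, 4]
After 7 (rotate_left(0, 5, k=2)): [3, 6, 7, 5, 0, 1, 2, 4]
After 8 (swap(6, 2)): [3, 6, 2, 5, 0, 1, 7, 4]
After 9 (swap(0, 3)): [5, 6, 2, 3, 0, 1, 7, 4]
After 10 (swap(5, 0)): [1, 6, 2, 3, 0, 5, 7, 4]
After 11 (swap(4, 0)): [0, 6, 2, 3, 1, 5, 7, 4]
After 12 (swap(1, 6)): [0, 7, 2, 3, 1, 5, 6, 4]
After 13 (swap(7, 4)): [0, 7, 2, 3, 4, 5, 6, 1]
After 14 (swap(1, 7)): [0, 1, 2, 3, 4, 5, 6, 7]

Answer: yes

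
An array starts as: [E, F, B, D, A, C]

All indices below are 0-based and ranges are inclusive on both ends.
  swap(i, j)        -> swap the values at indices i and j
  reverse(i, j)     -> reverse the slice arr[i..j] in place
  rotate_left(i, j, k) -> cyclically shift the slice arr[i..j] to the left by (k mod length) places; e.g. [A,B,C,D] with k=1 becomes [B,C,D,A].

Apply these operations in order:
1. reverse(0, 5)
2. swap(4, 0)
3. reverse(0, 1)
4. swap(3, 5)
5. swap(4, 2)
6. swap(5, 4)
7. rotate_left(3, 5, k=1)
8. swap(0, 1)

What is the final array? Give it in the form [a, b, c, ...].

Answer: [F, A, C, B, D, E]

Derivation:
After 1 (reverse(0, 5)): [C, A, D, B, F, E]
After 2 (swap(4, 0)): [F, A, D, B, C, E]
After 3 (reverse(0, 1)): [A, F, D, B, C, E]
After 4 (swap(3, 5)): [A, F, D, E, C, B]
After 5 (swap(4, 2)): [A, F, C, E, D, B]
After 6 (swap(5, 4)): [A, F, C, E, B, D]
After 7 (rotate_left(3, 5, k=1)): [A, F, C, B, D, E]
After 8 (swap(0, 1)): [F, A, C, B, D, E]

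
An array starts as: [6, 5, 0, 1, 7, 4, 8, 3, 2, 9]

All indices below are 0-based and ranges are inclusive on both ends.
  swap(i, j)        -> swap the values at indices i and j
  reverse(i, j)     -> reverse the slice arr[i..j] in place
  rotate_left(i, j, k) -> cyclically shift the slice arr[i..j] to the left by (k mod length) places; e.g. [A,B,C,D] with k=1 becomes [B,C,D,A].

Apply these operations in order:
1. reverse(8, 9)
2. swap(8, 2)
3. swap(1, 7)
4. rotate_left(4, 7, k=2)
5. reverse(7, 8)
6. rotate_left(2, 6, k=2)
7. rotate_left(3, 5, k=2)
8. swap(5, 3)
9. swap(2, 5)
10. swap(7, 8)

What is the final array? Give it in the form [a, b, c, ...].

After 1 (reverse(8, 9)): [6, 5, 0, 1, 7, 4, 8, 3, 9, 2]
After 2 (swap(8, 2)): [6, 5, 9, 1, 7, 4, 8, 3, 0, 2]
After 3 (swap(1, 7)): [6, 3, 9, 1, 7, 4, 8, 5, 0, 2]
After 4 (rotate_left(4, 7, k=2)): [6, 3, 9, 1, 8, 5, 7, 4, 0, 2]
After 5 (reverse(7, 8)): [6, 3, 9, 1, 8, 5, 7, 0, 4, 2]
After 6 (rotate_left(2, 6, k=2)): [6, 3, 8, 5, 7, 9, 1, 0, 4, 2]
After 7 (rotate_left(3, 5, k=2)): [6, 3, 8, 9, 5, 7, 1, 0, 4, 2]
After 8 (swap(5, 3)): [6, 3, 8, 7, 5, 9, 1, 0, 4, 2]
After 9 (swap(2, 5)): [6, 3, 9, 7, 5, 8, 1, 0, 4, 2]
After 10 (swap(7, 8)): [6, 3, 9, 7, 5, 8, 1, 4, 0, 2]

Answer: [6, 3, 9, 7, 5, 8, 1, 4, 0, 2]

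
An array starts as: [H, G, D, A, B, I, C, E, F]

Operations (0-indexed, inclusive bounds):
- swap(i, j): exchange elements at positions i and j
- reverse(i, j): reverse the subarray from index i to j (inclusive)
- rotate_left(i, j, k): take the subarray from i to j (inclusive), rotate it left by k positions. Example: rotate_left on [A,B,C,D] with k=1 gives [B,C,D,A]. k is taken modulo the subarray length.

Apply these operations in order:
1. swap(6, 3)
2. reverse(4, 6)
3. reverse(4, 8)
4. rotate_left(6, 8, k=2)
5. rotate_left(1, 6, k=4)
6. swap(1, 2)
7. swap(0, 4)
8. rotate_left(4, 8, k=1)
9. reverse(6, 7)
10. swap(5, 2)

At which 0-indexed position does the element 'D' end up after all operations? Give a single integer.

After 1 (swap(6, 3)): [H, G, D, C, B, I, A, E, F]
After 2 (reverse(4, 6)): [H, G, D, C, A, I, B, E, F]
After 3 (reverse(4, 8)): [H, G, D, C, F, E, B, I, A]
After 4 (rotate_left(6, 8, k=2)): [H, G, D, C, F, E, A, B, I]
After 5 (rotate_left(1, 6, k=4)): [H, E, A, G, D, C, F, B, I]
After 6 (swap(1, 2)): [H, A, E, G, D, C, F, B, I]
After 7 (swap(0, 4)): [D, A, E, G, H, C, F, B, I]
After 8 (rotate_left(4, 8, k=1)): [D, A, E, G, C, F, B, I, H]
After 9 (reverse(6, 7)): [D, A, E, G, C, F, I, B, H]
After 10 (swap(5, 2)): [D, A, F, G, C, E, I, B, H]

Answer: 0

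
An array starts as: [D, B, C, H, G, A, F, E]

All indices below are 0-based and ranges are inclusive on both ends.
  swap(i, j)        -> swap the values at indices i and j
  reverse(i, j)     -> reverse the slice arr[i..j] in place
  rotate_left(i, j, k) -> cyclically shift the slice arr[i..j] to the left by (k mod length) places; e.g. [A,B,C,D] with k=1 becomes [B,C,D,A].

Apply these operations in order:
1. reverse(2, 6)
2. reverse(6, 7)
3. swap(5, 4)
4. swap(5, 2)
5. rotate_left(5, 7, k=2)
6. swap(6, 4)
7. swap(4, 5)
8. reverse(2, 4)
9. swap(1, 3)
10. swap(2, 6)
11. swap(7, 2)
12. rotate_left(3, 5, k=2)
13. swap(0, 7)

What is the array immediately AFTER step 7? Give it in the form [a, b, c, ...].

After 1 (reverse(2, 6)): [D, B, F, A, G, H, C, E]
After 2 (reverse(6, 7)): [D, B, F, A, G, H, E, C]
After 3 (swap(5, 4)): [D, B, F, A, H, G, E, C]
After 4 (swap(5, 2)): [D, B, G, A, H, F, E, C]
After 5 (rotate_left(5, 7, k=2)): [D, B, G, A, H, C, F, E]
After 6 (swap(6, 4)): [D, B, G, A, F, C, H, E]
After 7 (swap(4, 5)): [D, B, G, A, C, F, H, E]

Answer: [D, B, G, A, C, F, H, E]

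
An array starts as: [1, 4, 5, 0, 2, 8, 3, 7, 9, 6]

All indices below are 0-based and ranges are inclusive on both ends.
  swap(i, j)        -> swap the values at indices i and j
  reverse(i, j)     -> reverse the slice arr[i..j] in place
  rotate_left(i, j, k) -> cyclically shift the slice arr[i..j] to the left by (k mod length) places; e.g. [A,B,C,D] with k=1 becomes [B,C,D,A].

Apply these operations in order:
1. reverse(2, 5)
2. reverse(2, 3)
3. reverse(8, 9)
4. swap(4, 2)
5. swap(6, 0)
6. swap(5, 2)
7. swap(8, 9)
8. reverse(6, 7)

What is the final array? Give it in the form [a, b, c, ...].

After 1 (reverse(2, 5)): [1, 4, 8, 2, 0, 5, 3, 7, 9, 6]
After 2 (reverse(2, 3)): [1, 4, 2, 8, 0, 5, 3, 7, 9, 6]
After 3 (reverse(8, 9)): [1, 4, 2, 8, 0, 5, 3, 7, 6, 9]
After 4 (swap(4, 2)): [1, 4, 0, 8, 2, 5, 3, 7, 6, 9]
After 5 (swap(6, 0)): [3, 4, 0, 8, 2, 5, 1, 7, 6, 9]
After 6 (swap(5, 2)): [3, 4, 5, 8, 2, 0, 1, 7, 6, 9]
After 7 (swap(8, 9)): [3, 4, 5, 8, 2, 0, 1, 7, 9, 6]
After 8 (reverse(6, 7)): [3, 4, 5, 8, 2, 0, 7, 1, 9, 6]

Answer: [3, 4, 5, 8, 2, 0, 7, 1, 9, 6]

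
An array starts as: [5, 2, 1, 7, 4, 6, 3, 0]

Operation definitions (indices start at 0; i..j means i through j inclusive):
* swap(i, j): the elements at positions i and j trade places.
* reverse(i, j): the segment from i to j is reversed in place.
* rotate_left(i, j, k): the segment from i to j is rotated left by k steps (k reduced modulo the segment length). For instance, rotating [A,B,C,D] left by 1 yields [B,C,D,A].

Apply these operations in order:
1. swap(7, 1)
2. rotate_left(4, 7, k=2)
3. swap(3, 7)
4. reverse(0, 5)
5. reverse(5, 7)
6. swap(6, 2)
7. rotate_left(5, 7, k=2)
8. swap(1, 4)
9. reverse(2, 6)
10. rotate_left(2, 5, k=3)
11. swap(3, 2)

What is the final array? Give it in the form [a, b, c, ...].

After 1 (swap(7, 1)): [5, 0, 1, 7, 4, 6, 3, 2]
After 2 (rotate_left(4, 7, k=2)): [5, 0, 1, 7, 3, 2, 4, 6]
After 3 (swap(3, 7)): [5, 0, 1, 6, 3, 2, 4, 7]
After 4 (reverse(0, 5)): [2, 3, 6, 1, 0, 5, 4, 7]
After 5 (reverse(5, 7)): [2, 3, 6, 1, 0, 7, 4, 5]
After 6 (swap(6, 2)): [2, 3, 4, 1, 0, 7, 6, 5]
After 7 (rotate_left(5, 7, k=2)): [2, 3, 4, 1, 0, 5, 7, 6]
After 8 (swap(1, 4)): [2, 0, 4, 1, 3, 5, 7, 6]
After 9 (reverse(2, 6)): [2, 0, 7, 5, 3, 1, 4, 6]
After 10 (rotate_left(2, 5, k=3)): [2, 0, 1, 7, 5, 3, 4, 6]
After 11 (swap(3, 2)): [2, 0, 7, 1, 5, 3, 4, 6]

Answer: [2, 0, 7, 1, 5, 3, 4, 6]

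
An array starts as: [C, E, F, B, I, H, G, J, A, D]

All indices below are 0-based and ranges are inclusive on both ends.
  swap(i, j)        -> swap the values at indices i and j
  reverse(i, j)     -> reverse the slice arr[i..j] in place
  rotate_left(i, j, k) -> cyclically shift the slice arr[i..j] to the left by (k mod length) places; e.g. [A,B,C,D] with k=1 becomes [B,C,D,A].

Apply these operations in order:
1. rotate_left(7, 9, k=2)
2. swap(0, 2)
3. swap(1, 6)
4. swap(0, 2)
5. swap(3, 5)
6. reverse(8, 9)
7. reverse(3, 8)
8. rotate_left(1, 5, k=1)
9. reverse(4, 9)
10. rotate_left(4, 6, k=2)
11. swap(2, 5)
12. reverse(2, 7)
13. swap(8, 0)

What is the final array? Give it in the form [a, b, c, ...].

Answer: [G, F, B, H, A, I, D, J, C, E]

Derivation:
After 1 (rotate_left(7, 9, k=2)): [C, E, F, B, I, H, G, D, J, A]
After 2 (swap(0, 2)): [F, E, C, B, I, H, G, D, J, A]
After 3 (swap(1, 6)): [F, G, C, B, I, H, E, D, J, A]
After 4 (swap(0, 2)): [C, G, F, B, I, H, E, D, J, A]
After 5 (swap(3, 5)): [C, G, F, H, I, B, E, D, J, A]
After 6 (reverse(8, 9)): [C, G, F, H, I, B, E, D, A, J]
After 7 (reverse(3, 8)): [C, G, F, A, D, E, B, I, H, J]
After 8 (rotate_left(1, 5, k=1)): [C, F, A, D, E, G, B, I, H, J]
After 9 (reverse(4, 9)): [C, F, A, D, J, H, I, B, G, E]
After 10 (rotate_left(4, 6, k=2)): [C, F, A, D, I, J, H, B, G, E]
After 11 (swap(2, 5)): [C, F, J, D, I, A, H, B, G, E]
After 12 (reverse(2, 7)): [C, F, B, H, A, I, D, J, G, E]
After 13 (swap(8, 0)): [G, F, B, H, A, I, D, J, C, E]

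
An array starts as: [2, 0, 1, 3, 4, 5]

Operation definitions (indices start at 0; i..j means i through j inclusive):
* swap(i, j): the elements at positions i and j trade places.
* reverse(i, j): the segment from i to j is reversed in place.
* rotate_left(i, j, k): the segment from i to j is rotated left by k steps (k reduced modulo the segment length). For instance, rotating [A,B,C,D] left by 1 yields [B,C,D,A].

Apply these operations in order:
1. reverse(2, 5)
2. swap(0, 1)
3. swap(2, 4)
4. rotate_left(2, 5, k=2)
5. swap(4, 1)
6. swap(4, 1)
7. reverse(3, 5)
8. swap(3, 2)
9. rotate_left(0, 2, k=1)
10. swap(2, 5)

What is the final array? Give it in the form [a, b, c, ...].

Answer: [2, 4, 1, 5, 3, 0]

Derivation:
After 1 (reverse(2, 5)): [2, 0, 5, 4, 3, 1]
After 2 (swap(0, 1)): [0, 2, 5, 4, 3, 1]
After 3 (swap(2, 4)): [0, 2, 3, 4, 5, 1]
After 4 (rotate_left(2, 5, k=2)): [0, 2, 5, 1, 3, 4]
After 5 (swap(4, 1)): [0, 3, 5, 1, 2, 4]
After 6 (swap(4, 1)): [0, 2, 5, 1, 3, 4]
After 7 (reverse(3, 5)): [0, 2, 5, 4, 3, 1]
After 8 (swap(3, 2)): [0, 2, 4, 5, 3, 1]
After 9 (rotate_left(0, 2, k=1)): [2, 4, 0, 5, 3, 1]
After 10 (swap(2, 5)): [2, 4, 1, 5, 3, 0]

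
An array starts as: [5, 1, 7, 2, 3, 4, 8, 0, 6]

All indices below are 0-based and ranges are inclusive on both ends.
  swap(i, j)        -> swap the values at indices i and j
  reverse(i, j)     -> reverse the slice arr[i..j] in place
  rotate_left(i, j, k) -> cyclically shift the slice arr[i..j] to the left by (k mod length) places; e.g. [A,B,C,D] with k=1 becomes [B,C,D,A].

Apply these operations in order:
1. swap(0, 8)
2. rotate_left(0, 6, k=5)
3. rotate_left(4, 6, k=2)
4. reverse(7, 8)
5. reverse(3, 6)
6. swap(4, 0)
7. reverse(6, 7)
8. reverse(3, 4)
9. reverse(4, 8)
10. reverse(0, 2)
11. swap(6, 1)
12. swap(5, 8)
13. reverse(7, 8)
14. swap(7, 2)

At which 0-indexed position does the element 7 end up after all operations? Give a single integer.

After 1 (swap(0, 8)): [6, 1, 7, 2, 3, 4, 8, 0, 5]
After 2 (rotate_left(0, 6, k=5)): [4, 8, 6, 1, 7, 2, 3, 0, 5]
After 3 (rotate_left(4, 6, k=2)): [4, 8, 6, 1, 3, 7, 2, 0, 5]
After 4 (reverse(7, 8)): [4, 8, 6, 1, 3, 7, 2, 5, 0]
After 5 (reverse(3, 6)): [4, 8, 6, 2, 7, 3, 1, 5, 0]
After 6 (swap(4, 0)): [7, 8, 6, 2, 4, 3, 1, 5, 0]
After 7 (reverse(6, 7)): [7, 8, 6, 2, 4, 3, 5, 1, 0]
After 8 (reverse(3, 4)): [7, 8, 6, 4, 2, 3, 5, 1, 0]
After 9 (reverse(4, 8)): [7, 8, 6, 4, 0, 1, 5, 3, 2]
After 10 (reverse(0, 2)): [6, 8, 7, 4, 0, 1, 5, 3, 2]
After 11 (swap(6, 1)): [6, 5, 7, 4, 0, 1, 8, 3, 2]
After 12 (swap(5, 8)): [6, 5, 7, 4, 0, 2, 8, 3, 1]
After 13 (reverse(7, 8)): [6, 5, 7, 4, 0, 2, 8, 1, 3]
After 14 (swap(7, 2)): [6, 5, 1, 4, 0, 2, 8, 7, 3]

Answer: 7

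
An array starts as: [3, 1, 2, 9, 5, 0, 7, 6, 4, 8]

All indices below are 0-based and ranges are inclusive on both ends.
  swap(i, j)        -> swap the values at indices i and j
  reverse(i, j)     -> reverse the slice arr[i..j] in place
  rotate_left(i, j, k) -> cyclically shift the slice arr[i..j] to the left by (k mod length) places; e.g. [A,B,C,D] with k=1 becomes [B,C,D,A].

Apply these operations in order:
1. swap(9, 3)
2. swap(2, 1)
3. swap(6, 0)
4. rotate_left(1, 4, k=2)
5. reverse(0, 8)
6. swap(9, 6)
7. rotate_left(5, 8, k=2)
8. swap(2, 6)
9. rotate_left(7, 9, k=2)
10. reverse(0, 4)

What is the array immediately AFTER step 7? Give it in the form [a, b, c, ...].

After 1 (swap(9, 3)): [3, 1, 2, 8, 5, 0, 7, 6, 4, 9]
After 2 (swap(2, 1)): [3, 2, 1, 8, 5, 0, 7, 6, 4, 9]
After 3 (swap(6, 0)): [7, 2, 1, 8, 5, 0, 3, 6, 4, 9]
After 4 (rotate_left(1, 4, k=2)): [7, 8, 5, 2, 1, 0, 3, 6, 4, 9]
After 5 (reverse(0, 8)): [4, 6, 3, 0, 1, 2, 5, 8, 7, 9]
After 6 (swap(9, 6)): [4, 6, 3, 0, 1, 2, 9, 8, 7, 5]
After 7 (rotate_left(5, 8, k=2)): [4, 6, 3, 0, 1, 8, 7, 2, 9, 5]

Answer: [4, 6, 3, 0, 1, 8, 7, 2, 9, 5]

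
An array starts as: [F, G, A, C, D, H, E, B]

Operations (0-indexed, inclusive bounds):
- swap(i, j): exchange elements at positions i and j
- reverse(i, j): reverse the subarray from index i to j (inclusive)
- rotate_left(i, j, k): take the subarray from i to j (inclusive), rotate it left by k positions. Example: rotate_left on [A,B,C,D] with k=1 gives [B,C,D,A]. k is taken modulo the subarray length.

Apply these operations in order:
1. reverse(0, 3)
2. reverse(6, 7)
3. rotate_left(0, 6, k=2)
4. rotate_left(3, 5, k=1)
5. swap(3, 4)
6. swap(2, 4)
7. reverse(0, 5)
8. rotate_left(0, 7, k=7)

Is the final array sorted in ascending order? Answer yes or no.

After 1 (reverse(0, 3)): [C, A, G, F, D, H, E, B]
After 2 (reverse(6, 7)): [C, A, G, F, D, H, B, E]
After 3 (rotate_left(0, 6, k=2)): [G, F, D, H, B, C, A, E]
After 4 (rotate_left(3, 5, k=1)): [G, F, D, B, C, H, A, E]
After 5 (swap(3, 4)): [G, F, D, C, B, H, A, E]
After 6 (swap(2, 4)): [G, F, B, C, D, H, A, E]
After 7 (reverse(0, 5)): [H, D, C, B, F, G, A, E]
After 8 (rotate_left(0, 7, k=7)): [E, H, D, C, B, F, G, A]

Answer: no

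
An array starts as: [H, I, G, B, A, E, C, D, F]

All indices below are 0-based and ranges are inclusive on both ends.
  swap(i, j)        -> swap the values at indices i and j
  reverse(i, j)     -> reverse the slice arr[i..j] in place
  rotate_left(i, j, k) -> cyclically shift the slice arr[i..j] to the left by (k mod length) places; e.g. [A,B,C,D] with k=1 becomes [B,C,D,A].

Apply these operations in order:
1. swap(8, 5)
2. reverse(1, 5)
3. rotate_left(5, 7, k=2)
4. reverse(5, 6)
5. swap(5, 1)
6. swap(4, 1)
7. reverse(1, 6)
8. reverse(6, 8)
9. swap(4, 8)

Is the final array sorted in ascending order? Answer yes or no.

Answer: no

Derivation:
After 1 (swap(8, 5)): [H, I, G, B, A, F, C, D, E]
After 2 (reverse(1, 5)): [H, F, A, B, G, I, C, D, E]
After 3 (rotate_left(5, 7, k=2)): [H, F, A, B, G, D, I, C, E]
After 4 (reverse(5, 6)): [H, F, A, B, G, I, D, C, E]
After 5 (swap(5, 1)): [H, I, A, B, G, F, D, C, E]
After 6 (swap(4, 1)): [H, G, A, B, I, F, D, C, E]
After 7 (reverse(1, 6)): [H, D, F, I, B, A, G, C, E]
After 8 (reverse(6, 8)): [H, D, F, I, B, A, E, C, G]
After 9 (swap(4, 8)): [H, D, F, I, G, A, E, C, B]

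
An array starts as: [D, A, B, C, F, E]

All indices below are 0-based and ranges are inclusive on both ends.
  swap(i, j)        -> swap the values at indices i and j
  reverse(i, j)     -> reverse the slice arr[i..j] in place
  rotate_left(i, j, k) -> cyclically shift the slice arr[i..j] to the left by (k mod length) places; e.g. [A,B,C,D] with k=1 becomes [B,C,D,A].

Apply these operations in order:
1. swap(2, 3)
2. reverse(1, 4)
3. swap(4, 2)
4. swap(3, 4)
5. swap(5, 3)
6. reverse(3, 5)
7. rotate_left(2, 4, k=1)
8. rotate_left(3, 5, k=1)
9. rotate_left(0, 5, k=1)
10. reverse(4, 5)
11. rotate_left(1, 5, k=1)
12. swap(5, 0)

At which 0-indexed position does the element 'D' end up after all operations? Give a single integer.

After 1 (swap(2, 3)): [D, A, C, B, F, E]
After 2 (reverse(1, 4)): [D, F, B, C, A, E]
After 3 (swap(4, 2)): [D, F, A, C, B, E]
After 4 (swap(3, 4)): [D, F, A, B, C, E]
After 5 (swap(5, 3)): [D, F, A, E, C, B]
After 6 (reverse(3, 5)): [D, F, A, B, C, E]
After 7 (rotate_left(2, 4, k=1)): [D, F, B, C, A, E]
After 8 (rotate_left(3, 5, k=1)): [D, F, B, A, E, C]
After 9 (rotate_left(0, 5, k=1)): [F, B, A, E, C, D]
After 10 (reverse(4, 5)): [F, B, A, E, D, C]
After 11 (rotate_left(1, 5, k=1)): [F, A, E, D, C, B]
After 12 (swap(5, 0)): [B, A, E, D, C, F]

Answer: 3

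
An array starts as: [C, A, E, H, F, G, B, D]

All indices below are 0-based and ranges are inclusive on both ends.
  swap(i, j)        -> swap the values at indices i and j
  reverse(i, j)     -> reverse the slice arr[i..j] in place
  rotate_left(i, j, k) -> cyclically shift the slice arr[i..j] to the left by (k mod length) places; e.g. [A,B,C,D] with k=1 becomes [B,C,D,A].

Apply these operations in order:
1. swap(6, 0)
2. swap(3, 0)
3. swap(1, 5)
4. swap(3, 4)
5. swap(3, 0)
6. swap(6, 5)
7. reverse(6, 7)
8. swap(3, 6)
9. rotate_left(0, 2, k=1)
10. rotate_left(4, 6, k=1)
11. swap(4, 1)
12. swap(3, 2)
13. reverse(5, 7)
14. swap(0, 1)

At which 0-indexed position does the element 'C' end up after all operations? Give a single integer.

After 1 (swap(6, 0)): [B, A, E, H, F, G, C, D]
After 2 (swap(3, 0)): [H, A, E, B, F, G, C, D]
After 3 (swap(1, 5)): [H, G, E, B, F, A, C, D]
After 4 (swap(3, 4)): [H, G, E, F, B, A, C, D]
After 5 (swap(3, 0)): [F, G, E, H, B, A, C, D]
After 6 (swap(6, 5)): [F, G, E, H, B, C, A, D]
After 7 (reverse(6, 7)): [F, G, E, H, B, C, D, A]
After 8 (swap(3, 6)): [F, G, E, D, B, C, H, A]
After 9 (rotate_left(0, 2, k=1)): [G, E, F, D, B, C, H, A]
After 10 (rotate_left(4, 6, k=1)): [G, E, F, D, C, H, B, A]
After 11 (swap(4, 1)): [G, C, F, D, E, H, B, A]
After 12 (swap(3, 2)): [G, C, D, F, E, H, B, A]
After 13 (reverse(5, 7)): [G, C, D, F, E, A, B, H]
After 14 (swap(0, 1)): [C, G, D, F, E, A, B, H]

Answer: 0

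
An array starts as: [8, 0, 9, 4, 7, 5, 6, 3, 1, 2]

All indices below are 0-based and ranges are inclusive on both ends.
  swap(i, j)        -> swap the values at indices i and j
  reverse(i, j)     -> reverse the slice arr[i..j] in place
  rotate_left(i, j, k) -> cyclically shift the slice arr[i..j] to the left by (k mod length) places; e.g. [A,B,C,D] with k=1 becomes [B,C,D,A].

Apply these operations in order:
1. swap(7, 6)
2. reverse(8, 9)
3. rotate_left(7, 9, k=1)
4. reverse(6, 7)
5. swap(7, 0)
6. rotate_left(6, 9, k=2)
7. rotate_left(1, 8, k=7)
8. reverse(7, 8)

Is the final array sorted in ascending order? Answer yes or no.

Answer: no

Derivation:
After 1 (swap(7, 6)): [8, 0, 9, 4, 7, 5, 3, 6, 1, 2]
After 2 (reverse(8, 9)): [8, 0, 9, 4, 7, 5, 3, 6, 2, 1]
After 3 (rotate_left(7, 9, k=1)): [8, 0, 9, 4, 7, 5, 3, 2, 1, 6]
After 4 (reverse(6, 7)): [8, 0, 9, 4, 7, 5, 2, 3, 1, 6]
After 5 (swap(7, 0)): [3, 0, 9, 4, 7, 5, 2, 8, 1, 6]
After 6 (rotate_left(6, 9, k=2)): [3, 0, 9, 4, 7, 5, 1, 6, 2, 8]
After 7 (rotate_left(1, 8, k=7)): [3, 2, 0, 9, 4, 7, 5, 1, 6, 8]
After 8 (reverse(7, 8)): [3, 2, 0, 9, 4, 7, 5, 6, 1, 8]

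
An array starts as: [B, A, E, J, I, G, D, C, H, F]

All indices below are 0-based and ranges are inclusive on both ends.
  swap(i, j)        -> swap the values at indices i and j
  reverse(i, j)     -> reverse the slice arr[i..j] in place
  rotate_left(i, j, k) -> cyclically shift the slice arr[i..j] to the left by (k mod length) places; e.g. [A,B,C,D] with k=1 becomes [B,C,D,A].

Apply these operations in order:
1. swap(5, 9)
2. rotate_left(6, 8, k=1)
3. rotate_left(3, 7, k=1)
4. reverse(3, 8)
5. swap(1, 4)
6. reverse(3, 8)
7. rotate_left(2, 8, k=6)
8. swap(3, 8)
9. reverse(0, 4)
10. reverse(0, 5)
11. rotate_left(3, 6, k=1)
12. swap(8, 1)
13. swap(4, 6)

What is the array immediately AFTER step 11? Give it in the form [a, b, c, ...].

After 1 (swap(5, 9)): [B, A, E, J, I, F, D, C, H, G]
After 2 (rotate_left(6, 8, k=1)): [B, A, E, J, I, F, C, H, D, G]
After 3 (rotate_left(3, 7, k=1)): [B, A, E, I, F, C, H, J, D, G]
After 4 (reverse(3, 8)): [B, A, E, D, J, H, C, F, I, G]
After 5 (swap(1, 4)): [B, J, E, D, A, H, C, F, I, G]
After 6 (reverse(3, 8)): [B, J, E, I, F, C, H, A, D, G]
After 7 (rotate_left(2, 8, k=6)): [B, J, D, E, I, F, C, H, A, G]
After 8 (swap(3, 8)): [B, J, D, A, I, F, C, H, E, G]
After 9 (reverse(0, 4)): [I, A, D, J, B, F, C, H, E, G]
After 10 (reverse(0, 5)): [F, B, J, D, A, I, C, H, E, G]
After 11 (rotate_left(3, 6, k=1)): [F, B, J, A, I, C, D, H, E, G]

Answer: [F, B, J, A, I, C, D, H, E, G]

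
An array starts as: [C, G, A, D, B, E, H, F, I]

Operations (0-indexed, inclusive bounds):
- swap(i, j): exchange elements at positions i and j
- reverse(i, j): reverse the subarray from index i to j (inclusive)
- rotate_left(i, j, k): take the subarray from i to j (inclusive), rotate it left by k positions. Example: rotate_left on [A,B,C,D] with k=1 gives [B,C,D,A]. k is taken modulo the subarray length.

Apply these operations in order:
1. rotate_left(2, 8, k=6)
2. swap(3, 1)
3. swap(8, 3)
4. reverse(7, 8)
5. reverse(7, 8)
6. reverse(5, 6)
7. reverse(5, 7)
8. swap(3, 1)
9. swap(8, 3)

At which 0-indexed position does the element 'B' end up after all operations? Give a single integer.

Answer: 6

Derivation:
After 1 (rotate_left(2, 8, k=6)): [C, G, I, A, D, B, E, H, F]
After 2 (swap(3, 1)): [C, A, I, G, D, B, E, H, F]
After 3 (swap(8, 3)): [C, A, I, F, D, B, E, H, G]
After 4 (reverse(7, 8)): [C, A, I, F, D, B, E, G, H]
After 5 (reverse(7, 8)): [C, A, I, F, D, B, E, H, G]
After 6 (reverse(5, 6)): [C, A, I, F, D, E, B, H, G]
After 7 (reverse(5, 7)): [C, A, I, F, D, H, B, E, G]
After 8 (swap(3, 1)): [C, F, I, A, D, H, B, E, G]
After 9 (swap(8, 3)): [C, F, I, G, D, H, B, E, A]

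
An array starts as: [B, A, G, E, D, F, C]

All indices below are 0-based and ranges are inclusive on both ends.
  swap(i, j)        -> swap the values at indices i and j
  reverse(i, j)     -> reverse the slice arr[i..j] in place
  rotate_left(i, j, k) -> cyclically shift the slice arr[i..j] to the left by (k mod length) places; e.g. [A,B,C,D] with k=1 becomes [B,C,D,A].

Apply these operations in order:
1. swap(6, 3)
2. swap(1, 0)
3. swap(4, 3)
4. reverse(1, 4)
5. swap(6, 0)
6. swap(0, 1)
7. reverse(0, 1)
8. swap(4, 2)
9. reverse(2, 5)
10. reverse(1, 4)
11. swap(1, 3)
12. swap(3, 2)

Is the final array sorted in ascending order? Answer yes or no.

Answer: no

Derivation:
After 1 (swap(6, 3)): [B, A, G, C, D, F, E]
After 2 (swap(1, 0)): [A, B, G, C, D, F, E]
After 3 (swap(4, 3)): [A, B, G, D, C, F, E]
After 4 (reverse(1, 4)): [A, C, D, G, B, F, E]
After 5 (swap(6, 0)): [E, C, D, G, B, F, A]
After 6 (swap(0, 1)): [C, E, D, G, B, F, A]
After 7 (reverse(0, 1)): [E, C, D, G, B, F, A]
After 8 (swap(4, 2)): [E, C, B, G, D, F, A]
After 9 (reverse(2, 5)): [E, C, F, D, G, B, A]
After 10 (reverse(1, 4)): [E, G, D, F, C, B, A]
After 11 (swap(1, 3)): [E, F, D, G, C, B, A]
After 12 (swap(3, 2)): [E, F, G, D, C, B, A]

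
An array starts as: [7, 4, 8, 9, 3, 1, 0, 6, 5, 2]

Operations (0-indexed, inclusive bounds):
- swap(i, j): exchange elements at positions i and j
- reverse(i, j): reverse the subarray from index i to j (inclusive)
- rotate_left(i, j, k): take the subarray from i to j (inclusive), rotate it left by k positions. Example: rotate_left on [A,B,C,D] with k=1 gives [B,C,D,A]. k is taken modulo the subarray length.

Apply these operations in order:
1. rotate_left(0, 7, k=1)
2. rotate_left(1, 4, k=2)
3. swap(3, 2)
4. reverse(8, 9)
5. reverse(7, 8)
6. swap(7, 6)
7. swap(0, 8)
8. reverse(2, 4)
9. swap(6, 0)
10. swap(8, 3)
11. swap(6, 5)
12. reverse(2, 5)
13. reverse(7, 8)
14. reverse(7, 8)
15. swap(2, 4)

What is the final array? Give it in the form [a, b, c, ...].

Answer: [2, 3, 4, 8, 7, 9, 0, 6, 1, 5]

Derivation:
After 1 (rotate_left(0, 7, k=1)): [4, 8, 9, 3, 1, 0, 6, 7, 5, 2]
After 2 (rotate_left(1, 4, k=2)): [4, 3, 1, 8, 9, 0, 6, 7, 5, 2]
After 3 (swap(3, 2)): [4, 3, 8, 1, 9, 0, 6, 7, 5, 2]
After 4 (reverse(8, 9)): [4, 3, 8, 1, 9, 0, 6, 7, 2, 5]
After 5 (reverse(7, 8)): [4, 3, 8, 1, 9, 0, 6, 2, 7, 5]
After 6 (swap(7, 6)): [4, 3, 8, 1, 9, 0, 2, 6, 7, 5]
After 7 (swap(0, 8)): [7, 3, 8, 1, 9, 0, 2, 6, 4, 5]
After 8 (reverse(2, 4)): [7, 3, 9, 1, 8, 0, 2, 6, 4, 5]
After 9 (swap(6, 0)): [2, 3, 9, 1, 8, 0, 7, 6, 4, 5]
After 10 (swap(8, 3)): [2, 3, 9, 4, 8, 0, 7, 6, 1, 5]
After 11 (swap(6, 5)): [2, 3, 9, 4, 8, 7, 0, 6, 1, 5]
After 12 (reverse(2, 5)): [2, 3, 7, 8, 4, 9, 0, 6, 1, 5]
After 13 (reverse(7, 8)): [2, 3, 7, 8, 4, 9, 0, 1, 6, 5]
After 14 (reverse(7, 8)): [2, 3, 7, 8, 4, 9, 0, 6, 1, 5]
After 15 (swap(2, 4)): [2, 3, 4, 8, 7, 9, 0, 6, 1, 5]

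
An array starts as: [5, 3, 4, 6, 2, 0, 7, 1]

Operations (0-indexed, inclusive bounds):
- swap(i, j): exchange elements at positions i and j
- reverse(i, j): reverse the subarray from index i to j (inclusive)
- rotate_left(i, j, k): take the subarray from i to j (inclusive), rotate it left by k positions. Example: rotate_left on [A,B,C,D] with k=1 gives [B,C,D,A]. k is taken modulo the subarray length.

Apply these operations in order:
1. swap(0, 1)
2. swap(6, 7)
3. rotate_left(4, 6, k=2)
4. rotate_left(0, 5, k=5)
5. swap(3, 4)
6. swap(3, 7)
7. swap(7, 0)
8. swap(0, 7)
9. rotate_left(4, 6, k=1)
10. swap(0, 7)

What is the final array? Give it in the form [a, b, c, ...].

Answer: [6, 3, 5, 7, 1, 0, 4, 2]

Derivation:
After 1 (swap(0, 1)): [3, 5, 4, 6, 2, 0, 7, 1]
After 2 (swap(6, 7)): [3, 5, 4, 6, 2, 0, 1, 7]
After 3 (rotate_left(4, 6, k=2)): [3, 5, 4, 6, 1, 2, 0, 7]
After 4 (rotate_left(0, 5, k=5)): [2, 3, 5, 4, 6, 1, 0, 7]
After 5 (swap(3, 4)): [2, 3, 5, 6, 4, 1, 0, 7]
After 6 (swap(3, 7)): [2, 3, 5, 7, 4, 1, 0, 6]
After 7 (swap(7, 0)): [6, 3, 5, 7, 4, 1, 0, 2]
After 8 (swap(0, 7)): [2, 3, 5, 7, 4, 1, 0, 6]
After 9 (rotate_left(4, 6, k=1)): [2, 3, 5, 7, 1, 0, 4, 6]
After 10 (swap(0, 7)): [6, 3, 5, 7, 1, 0, 4, 2]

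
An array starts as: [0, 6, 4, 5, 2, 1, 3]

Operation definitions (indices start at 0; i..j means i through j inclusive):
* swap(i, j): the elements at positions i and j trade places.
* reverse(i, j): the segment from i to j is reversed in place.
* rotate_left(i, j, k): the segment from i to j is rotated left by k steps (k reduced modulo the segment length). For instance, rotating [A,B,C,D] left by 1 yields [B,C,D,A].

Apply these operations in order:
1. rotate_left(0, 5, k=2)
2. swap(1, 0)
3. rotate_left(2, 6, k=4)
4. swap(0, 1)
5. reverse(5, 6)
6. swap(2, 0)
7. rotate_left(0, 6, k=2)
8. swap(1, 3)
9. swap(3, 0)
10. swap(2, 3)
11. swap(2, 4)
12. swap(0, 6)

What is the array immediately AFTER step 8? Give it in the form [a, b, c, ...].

After 1 (rotate_left(0, 5, k=2)): [4, 5, 2, 1, 0, 6, 3]
After 2 (swap(1, 0)): [5, 4, 2, 1, 0, 6, 3]
After 3 (rotate_left(2, 6, k=4)): [5, 4, 3, 2, 1, 0, 6]
After 4 (swap(0, 1)): [4, 5, 3, 2, 1, 0, 6]
After 5 (reverse(5, 6)): [4, 5, 3, 2, 1, 6, 0]
After 6 (swap(2, 0)): [3, 5, 4, 2, 1, 6, 0]
After 7 (rotate_left(0, 6, k=2)): [4, 2, 1, 6, 0, 3, 5]
After 8 (swap(1, 3)): [4, 6, 1, 2, 0, 3, 5]

Answer: [4, 6, 1, 2, 0, 3, 5]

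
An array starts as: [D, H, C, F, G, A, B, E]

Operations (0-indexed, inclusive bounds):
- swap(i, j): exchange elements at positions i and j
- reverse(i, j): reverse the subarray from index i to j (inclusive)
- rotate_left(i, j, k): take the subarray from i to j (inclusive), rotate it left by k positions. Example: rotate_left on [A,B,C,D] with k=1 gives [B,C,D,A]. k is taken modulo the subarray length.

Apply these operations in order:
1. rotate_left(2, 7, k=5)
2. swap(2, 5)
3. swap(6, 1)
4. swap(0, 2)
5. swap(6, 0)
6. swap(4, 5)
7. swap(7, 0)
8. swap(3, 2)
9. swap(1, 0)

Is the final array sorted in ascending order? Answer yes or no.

Answer: yes

Derivation:
After 1 (rotate_left(2, 7, k=5)): [D, H, E, C, F, G, A, B]
After 2 (swap(2, 5)): [D, H, G, C, F, E, A, B]
After 3 (swap(6, 1)): [D, A, G, C, F, E, H, B]
After 4 (swap(0, 2)): [G, A, D, C, F, E, H, B]
After 5 (swap(6, 0)): [H, A, D, C, F, E, G, B]
After 6 (swap(4, 5)): [H, A, D, C, E, F, G, B]
After 7 (swap(7, 0)): [B, A, D, C, E, F, G, H]
After 8 (swap(3, 2)): [B, A, C, D, E, F, G, H]
After 9 (swap(1, 0)): [A, B, C, D, E, F, G, H]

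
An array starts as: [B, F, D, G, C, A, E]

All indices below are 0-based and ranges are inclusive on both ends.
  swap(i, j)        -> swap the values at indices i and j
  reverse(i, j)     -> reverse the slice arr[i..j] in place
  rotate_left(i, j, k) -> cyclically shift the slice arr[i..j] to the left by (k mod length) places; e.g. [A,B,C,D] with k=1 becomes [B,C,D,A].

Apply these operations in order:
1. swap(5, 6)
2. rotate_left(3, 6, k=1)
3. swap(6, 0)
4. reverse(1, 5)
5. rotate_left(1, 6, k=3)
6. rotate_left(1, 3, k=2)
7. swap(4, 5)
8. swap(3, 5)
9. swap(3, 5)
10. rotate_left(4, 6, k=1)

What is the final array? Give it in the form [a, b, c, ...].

After 1 (swap(5, 6)): [B, F, D, G, C, E, A]
After 2 (rotate_left(3, 6, k=1)): [B, F, D, C, E, A, G]
After 3 (swap(6, 0)): [G, F, D, C, E, A, B]
After 4 (reverse(1, 5)): [G, A, E, C, D, F, B]
After 5 (rotate_left(1, 6, k=3)): [G, D, F, B, A, E, C]
After 6 (rotate_left(1, 3, k=2)): [G, B, D, F, A, E, C]
After 7 (swap(4, 5)): [G, B, D, F, E, A, C]
After 8 (swap(3, 5)): [G, B, D, A, E, F, C]
After 9 (swap(3, 5)): [G, B, D, F, E, A, C]
After 10 (rotate_left(4, 6, k=1)): [G, B, D, F, A, C, E]

Answer: [G, B, D, F, A, C, E]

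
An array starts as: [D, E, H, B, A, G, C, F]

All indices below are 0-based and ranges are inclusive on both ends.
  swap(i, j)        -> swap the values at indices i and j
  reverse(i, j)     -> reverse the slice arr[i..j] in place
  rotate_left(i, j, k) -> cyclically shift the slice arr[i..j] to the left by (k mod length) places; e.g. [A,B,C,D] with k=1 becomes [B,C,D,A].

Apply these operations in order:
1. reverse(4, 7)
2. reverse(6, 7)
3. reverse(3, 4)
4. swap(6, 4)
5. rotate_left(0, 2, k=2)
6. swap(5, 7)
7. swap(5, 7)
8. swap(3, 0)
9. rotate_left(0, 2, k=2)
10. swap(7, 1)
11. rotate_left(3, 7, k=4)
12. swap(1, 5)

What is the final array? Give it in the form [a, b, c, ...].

Answer: [E, A, D, F, H, G, C, B]

Derivation:
After 1 (reverse(4, 7)): [D, E, H, B, F, C, G, A]
After 2 (reverse(6, 7)): [D, E, H, B, F, C, A, G]
After 3 (reverse(3, 4)): [D, E, H, F, B, C, A, G]
After 4 (swap(6, 4)): [D, E, H, F, A, C, B, G]
After 5 (rotate_left(0, 2, k=2)): [H, D, E, F, A, C, B, G]
After 6 (swap(5, 7)): [H, D, E, F, A, G, B, C]
After 7 (swap(5, 7)): [H, D, E, F, A, C, B, G]
After 8 (swap(3, 0)): [F, D, E, H, A, C, B, G]
After 9 (rotate_left(0, 2, k=2)): [E, F, D, H, A, C, B, G]
After 10 (swap(7, 1)): [E, G, D, H, A, C, B, F]
After 11 (rotate_left(3, 7, k=4)): [E, G, D, F, H, A, C, B]
After 12 (swap(1, 5)): [E, A, D, F, H, G, C, B]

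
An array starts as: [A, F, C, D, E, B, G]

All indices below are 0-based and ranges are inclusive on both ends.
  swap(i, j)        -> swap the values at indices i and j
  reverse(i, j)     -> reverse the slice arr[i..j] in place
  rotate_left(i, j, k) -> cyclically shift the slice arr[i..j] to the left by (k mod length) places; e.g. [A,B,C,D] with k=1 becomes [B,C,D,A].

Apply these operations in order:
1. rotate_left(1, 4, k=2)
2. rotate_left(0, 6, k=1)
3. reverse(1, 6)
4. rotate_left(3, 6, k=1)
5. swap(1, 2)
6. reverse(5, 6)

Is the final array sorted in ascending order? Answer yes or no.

Answer: no

Derivation:
After 1 (rotate_left(1, 4, k=2)): [A, D, E, F, C, B, G]
After 2 (rotate_left(0, 6, k=1)): [D, E, F, C, B, G, A]
After 3 (reverse(1, 6)): [D, A, G, B, C, F, E]
After 4 (rotate_left(3, 6, k=1)): [D, A, G, C, F, E, B]
After 5 (swap(1, 2)): [D, G, A, C, F, E, B]
After 6 (reverse(5, 6)): [D, G, A, C, F, B, E]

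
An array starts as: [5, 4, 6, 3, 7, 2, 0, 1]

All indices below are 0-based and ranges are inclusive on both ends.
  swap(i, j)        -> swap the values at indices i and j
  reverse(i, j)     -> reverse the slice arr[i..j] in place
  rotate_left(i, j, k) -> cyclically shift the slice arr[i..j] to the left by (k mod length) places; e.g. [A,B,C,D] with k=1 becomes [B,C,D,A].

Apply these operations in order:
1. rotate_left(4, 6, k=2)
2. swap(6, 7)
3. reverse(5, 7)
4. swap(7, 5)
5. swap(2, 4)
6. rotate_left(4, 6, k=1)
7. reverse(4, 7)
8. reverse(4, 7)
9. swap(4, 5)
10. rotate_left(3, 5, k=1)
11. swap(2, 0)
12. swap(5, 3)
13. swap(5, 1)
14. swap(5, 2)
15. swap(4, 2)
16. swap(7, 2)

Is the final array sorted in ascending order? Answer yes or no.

Answer: yes

Derivation:
After 1 (rotate_left(4, 6, k=2)): [5, 4, 6, 3, 0, 7, 2, 1]
After 2 (swap(6, 7)): [5, 4, 6, 3, 0, 7, 1, 2]
After 3 (reverse(5, 7)): [5, 4, 6, 3, 0, 2, 1, 7]
After 4 (swap(7, 5)): [5, 4, 6, 3, 0, 7, 1, 2]
After 5 (swap(2, 4)): [5, 4, 0, 3, 6, 7, 1, 2]
After 6 (rotate_left(4, 6, k=1)): [5, 4, 0, 3, 7, 1, 6, 2]
After 7 (reverse(4, 7)): [5, 4, 0, 3, 2, 6, 1, 7]
After 8 (reverse(4, 7)): [5, 4, 0, 3, 7, 1, 6, 2]
After 9 (swap(4, 5)): [5, 4, 0, 3, 1, 7, 6, 2]
After 10 (rotate_left(3, 5, k=1)): [5, 4, 0, 1, 7, 3, 6, 2]
After 11 (swap(2, 0)): [0, 4, 5, 1, 7, 3, 6, 2]
After 12 (swap(5, 3)): [0, 4, 5, 3, 7, 1, 6, 2]
After 13 (swap(5, 1)): [0, 1, 5, 3, 7, 4, 6, 2]
After 14 (swap(5, 2)): [0, 1, 4, 3, 7, 5, 6, 2]
After 15 (swap(4, 2)): [0, 1, 7, 3, 4, 5, 6, 2]
After 16 (swap(7, 2)): [0, 1, 2, 3, 4, 5, 6, 7]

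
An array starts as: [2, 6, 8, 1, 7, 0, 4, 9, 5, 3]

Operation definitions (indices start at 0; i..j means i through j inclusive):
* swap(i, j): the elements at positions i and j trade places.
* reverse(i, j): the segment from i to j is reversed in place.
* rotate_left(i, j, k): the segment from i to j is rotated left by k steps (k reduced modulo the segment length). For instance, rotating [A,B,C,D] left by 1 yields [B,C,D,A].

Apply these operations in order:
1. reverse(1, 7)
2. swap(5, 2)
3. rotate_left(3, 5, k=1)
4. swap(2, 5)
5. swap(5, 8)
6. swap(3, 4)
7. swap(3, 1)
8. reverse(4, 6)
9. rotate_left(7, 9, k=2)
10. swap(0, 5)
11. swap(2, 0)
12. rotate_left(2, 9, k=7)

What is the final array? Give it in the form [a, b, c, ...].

After 1 (reverse(1, 7)): [2, 9, 4, 0, 7, 1, 8, 6, 5, 3]
After 2 (swap(5, 2)): [2, 9, 1, 0, 7, 4, 8, 6, 5, 3]
After 3 (rotate_left(3, 5, k=1)): [2, 9, 1, 7, 4, 0, 8, 6, 5, 3]
After 4 (swap(2, 5)): [2, 9, 0, 7, 4, 1, 8, 6, 5, 3]
After 5 (swap(5, 8)): [2, 9, 0, 7, 4, 5, 8, 6, 1, 3]
After 6 (swap(3, 4)): [2, 9, 0, 4, 7, 5, 8, 6, 1, 3]
After 7 (swap(3, 1)): [2, 4, 0, 9, 7, 5, 8, 6, 1, 3]
After 8 (reverse(4, 6)): [2, 4, 0, 9, 8, 5, 7, 6, 1, 3]
After 9 (rotate_left(7, 9, k=2)): [2, 4, 0, 9, 8, 5, 7, 3, 6, 1]
After 10 (swap(0, 5)): [5, 4, 0, 9, 8, 2, 7, 3, 6, 1]
After 11 (swap(2, 0)): [0, 4, 5, 9, 8, 2, 7, 3, 6, 1]
After 12 (rotate_left(2, 9, k=7)): [0, 4, 1, 5, 9, 8, 2, 7, 3, 6]

Answer: [0, 4, 1, 5, 9, 8, 2, 7, 3, 6]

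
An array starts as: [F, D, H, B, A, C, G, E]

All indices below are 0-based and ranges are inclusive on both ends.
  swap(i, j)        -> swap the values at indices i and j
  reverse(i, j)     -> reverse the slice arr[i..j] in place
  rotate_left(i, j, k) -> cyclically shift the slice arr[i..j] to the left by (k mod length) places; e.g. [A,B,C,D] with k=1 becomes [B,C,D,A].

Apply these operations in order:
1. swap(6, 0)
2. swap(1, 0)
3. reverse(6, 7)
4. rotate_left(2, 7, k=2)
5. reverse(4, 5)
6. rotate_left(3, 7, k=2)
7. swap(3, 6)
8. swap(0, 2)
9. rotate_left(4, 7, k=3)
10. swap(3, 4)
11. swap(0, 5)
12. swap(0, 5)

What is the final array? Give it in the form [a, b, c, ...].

Answer: [A, G, D, F, C, H, B, E]

Derivation:
After 1 (swap(6, 0)): [G, D, H, B, A, C, F, E]
After 2 (swap(1, 0)): [D, G, H, B, A, C, F, E]
After 3 (reverse(6, 7)): [D, G, H, B, A, C, E, F]
After 4 (rotate_left(2, 7, k=2)): [D, G, A, C, E, F, H, B]
After 5 (reverse(4, 5)): [D, G, A, C, F, E, H, B]
After 6 (rotate_left(3, 7, k=2)): [D, G, A, E, H, B, C, F]
After 7 (swap(3, 6)): [D, G, A, C, H, B, E, F]
After 8 (swap(0, 2)): [A, G, D, C, H, B, E, F]
After 9 (rotate_left(4, 7, k=3)): [A, G, D, C, F, H, B, E]
After 10 (swap(3, 4)): [A, G, D, F, C, H, B, E]
After 11 (swap(0, 5)): [H, G, D, F, C, A, B, E]
After 12 (swap(0, 5)): [A, G, D, F, C, H, B, E]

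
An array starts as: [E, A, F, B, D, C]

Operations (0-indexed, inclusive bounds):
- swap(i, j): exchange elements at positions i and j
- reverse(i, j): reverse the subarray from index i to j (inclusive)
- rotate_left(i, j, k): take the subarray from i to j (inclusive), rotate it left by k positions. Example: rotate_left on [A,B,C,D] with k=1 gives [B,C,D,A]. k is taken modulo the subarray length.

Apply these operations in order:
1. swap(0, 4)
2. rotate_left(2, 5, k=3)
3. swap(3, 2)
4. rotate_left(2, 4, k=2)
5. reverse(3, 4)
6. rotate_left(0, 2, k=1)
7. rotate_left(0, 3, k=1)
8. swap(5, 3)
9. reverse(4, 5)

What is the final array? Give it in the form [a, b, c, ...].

After 1 (swap(0, 4)): [D, A, F, B, E, C]
After 2 (rotate_left(2, 5, k=3)): [D, A, C, F, B, E]
After 3 (swap(3, 2)): [D, A, F, C, B, E]
After 4 (rotate_left(2, 4, k=2)): [D, A, B, F, C, E]
After 5 (reverse(3, 4)): [D, A, B, C, F, E]
After 6 (rotate_left(0, 2, k=1)): [A, B, D, C, F, E]
After 7 (rotate_left(0, 3, k=1)): [B, D, C, A, F, E]
After 8 (swap(5, 3)): [B, D, C, E, F, A]
After 9 (reverse(4, 5)): [B, D, C, E, A, F]

Answer: [B, D, C, E, A, F]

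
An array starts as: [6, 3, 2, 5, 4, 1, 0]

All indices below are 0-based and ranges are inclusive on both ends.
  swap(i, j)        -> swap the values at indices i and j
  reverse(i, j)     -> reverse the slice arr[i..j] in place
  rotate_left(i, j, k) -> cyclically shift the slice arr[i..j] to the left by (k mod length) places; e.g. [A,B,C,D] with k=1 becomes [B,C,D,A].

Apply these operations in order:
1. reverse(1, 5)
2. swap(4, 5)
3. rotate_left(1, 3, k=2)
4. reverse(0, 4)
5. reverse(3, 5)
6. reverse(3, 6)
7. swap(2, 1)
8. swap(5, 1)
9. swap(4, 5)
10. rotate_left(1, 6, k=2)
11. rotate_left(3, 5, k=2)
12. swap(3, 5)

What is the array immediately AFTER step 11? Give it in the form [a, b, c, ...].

Answer: [3, 0, 1, 6, 5, 2, 4]

Derivation:
After 1 (reverse(1, 5)): [6, 1, 4, 5, 2, 3, 0]
After 2 (swap(4, 5)): [6, 1, 4, 5, 3, 2, 0]
After 3 (rotate_left(1, 3, k=2)): [6, 5, 1, 4, 3, 2, 0]
After 4 (reverse(0, 4)): [3, 4, 1, 5, 6, 2, 0]
After 5 (reverse(3, 5)): [3, 4, 1, 2, 6, 5, 0]
After 6 (reverse(3, 6)): [3, 4, 1, 0, 5, 6, 2]
After 7 (swap(2, 1)): [3, 1, 4, 0, 5, 6, 2]
After 8 (swap(5, 1)): [3, 6, 4, 0, 5, 1, 2]
After 9 (swap(4, 5)): [3, 6, 4, 0, 1, 5, 2]
After 10 (rotate_left(1, 6, k=2)): [3, 0, 1, 5, 2, 6, 4]
After 11 (rotate_left(3, 5, k=2)): [3, 0, 1, 6, 5, 2, 4]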